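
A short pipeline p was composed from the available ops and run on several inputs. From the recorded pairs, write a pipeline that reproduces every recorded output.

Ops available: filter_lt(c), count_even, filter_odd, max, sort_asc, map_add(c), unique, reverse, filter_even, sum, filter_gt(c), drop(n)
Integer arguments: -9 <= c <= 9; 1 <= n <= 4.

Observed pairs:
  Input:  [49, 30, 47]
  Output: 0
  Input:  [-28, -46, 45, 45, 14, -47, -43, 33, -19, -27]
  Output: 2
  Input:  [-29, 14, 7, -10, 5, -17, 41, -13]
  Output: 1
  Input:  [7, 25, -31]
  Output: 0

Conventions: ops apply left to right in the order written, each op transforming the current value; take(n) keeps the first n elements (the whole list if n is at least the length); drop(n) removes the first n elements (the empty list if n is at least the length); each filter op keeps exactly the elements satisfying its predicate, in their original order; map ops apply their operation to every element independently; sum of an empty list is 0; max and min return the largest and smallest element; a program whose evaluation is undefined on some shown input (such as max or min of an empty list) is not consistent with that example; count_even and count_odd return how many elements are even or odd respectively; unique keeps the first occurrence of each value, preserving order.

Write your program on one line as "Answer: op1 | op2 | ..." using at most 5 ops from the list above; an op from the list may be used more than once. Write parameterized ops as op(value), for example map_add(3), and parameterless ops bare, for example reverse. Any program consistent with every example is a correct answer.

unique | sort_asc | filter_lt(-5) | map_add(8) | count_even

Check, running the answer program on each example:
  [49, 30, 47] -> [49, 30, 47] -> [30, 47, 49] -> [] -> [] -> 0
  [-28, -46, 45, 45, 14, -47, -43, 33, -19, -27] -> [-28, -46, 45, 14, -47, -43, 33, -19, -27] -> [-47, -46, -43, -28, -27, -19, 14, 33, 45] -> [-47, -46, -43, -28, -27, -19] -> [-39, -38, -35, -20, -19, -11] -> 2
  [-29, 14, 7, -10, 5, -17, 41, -13] -> [-29, 14, 7, -10, 5, -17, 41, -13] -> [-29, -17, -13, -10, 5, 7, 14, 41] -> [-29, -17, -13, -10] -> [-21, -9, -5, -2] -> 1
  [7, 25, -31] -> [7, 25, -31] -> [-31, 7, 25] -> [-31] -> [-23] -> 0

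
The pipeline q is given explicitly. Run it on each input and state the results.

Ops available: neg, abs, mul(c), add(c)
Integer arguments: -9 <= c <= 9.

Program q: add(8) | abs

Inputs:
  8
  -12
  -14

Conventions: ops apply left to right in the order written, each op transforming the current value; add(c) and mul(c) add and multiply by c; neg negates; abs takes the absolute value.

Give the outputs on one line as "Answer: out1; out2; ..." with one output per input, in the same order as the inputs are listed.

16; 4; 6

Execution, op by op:
  8 -> 16 -> 16
  -12 -> -4 -> 4
  -14 -> -6 -> 6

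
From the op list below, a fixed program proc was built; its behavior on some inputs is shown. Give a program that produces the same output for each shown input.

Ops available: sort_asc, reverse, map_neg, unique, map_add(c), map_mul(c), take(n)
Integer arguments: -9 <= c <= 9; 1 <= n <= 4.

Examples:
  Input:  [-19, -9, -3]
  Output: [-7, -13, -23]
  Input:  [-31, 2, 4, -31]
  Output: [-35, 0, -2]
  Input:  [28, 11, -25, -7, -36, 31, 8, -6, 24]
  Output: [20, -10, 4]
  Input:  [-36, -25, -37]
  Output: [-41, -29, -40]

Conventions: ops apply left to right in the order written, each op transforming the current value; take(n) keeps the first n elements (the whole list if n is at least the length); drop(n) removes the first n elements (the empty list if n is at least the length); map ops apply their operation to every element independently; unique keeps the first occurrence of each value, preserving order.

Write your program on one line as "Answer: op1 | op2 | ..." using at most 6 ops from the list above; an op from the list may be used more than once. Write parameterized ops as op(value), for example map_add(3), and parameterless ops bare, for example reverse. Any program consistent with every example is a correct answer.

map_neg | reverse | map_add(4) | take(3) | map_neg

Check, running the answer program on each example:
  [-19, -9, -3] -> [19, 9, 3] -> [3, 9, 19] -> [7, 13, 23] -> [7, 13, 23] -> [-7, -13, -23]
  [-31, 2, 4, -31] -> [31, -2, -4, 31] -> [31, -4, -2, 31] -> [35, 0, 2, 35] -> [35, 0, 2] -> [-35, 0, -2]
  [28, 11, -25, -7, -36, 31, 8, -6, 24] -> [-28, -11, 25, 7, 36, -31, -8, 6, -24] -> [-24, 6, -8, -31, 36, 7, 25, -11, -28] -> [-20, 10, -4, -27, 40, 11, 29, -7, -24] -> [-20, 10, -4] -> [20, -10, 4]
  [-36, -25, -37] -> [36, 25, 37] -> [37, 25, 36] -> [41, 29, 40] -> [41, 29, 40] -> [-41, -29, -40]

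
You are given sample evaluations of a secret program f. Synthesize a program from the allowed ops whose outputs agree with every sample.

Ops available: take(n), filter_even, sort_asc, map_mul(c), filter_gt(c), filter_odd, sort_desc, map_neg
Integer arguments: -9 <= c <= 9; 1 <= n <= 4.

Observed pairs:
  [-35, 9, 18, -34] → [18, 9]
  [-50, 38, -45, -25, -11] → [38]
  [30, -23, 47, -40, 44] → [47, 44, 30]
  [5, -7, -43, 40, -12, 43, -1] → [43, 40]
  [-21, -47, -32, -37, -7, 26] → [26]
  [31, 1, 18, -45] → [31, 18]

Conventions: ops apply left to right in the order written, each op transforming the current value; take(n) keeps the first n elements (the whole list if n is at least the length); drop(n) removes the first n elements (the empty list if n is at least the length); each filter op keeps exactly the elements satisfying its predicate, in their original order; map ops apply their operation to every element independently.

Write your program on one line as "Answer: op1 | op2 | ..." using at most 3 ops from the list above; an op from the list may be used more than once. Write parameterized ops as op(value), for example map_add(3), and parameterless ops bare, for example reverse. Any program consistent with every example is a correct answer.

sort_desc | filter_gt(7)

Check, running the answer program on each example:
  [-35, 9, 18, -34] -> [18, 9, -34, -35] -> [18, 9]
  [-50, 38, -45, -25, -11] -> [38, -11, -25, -45, -50] -> [38]
  [30, -23, 47, -40, 44] -> [47, 44, 30, -23, -40] -> [47, 44, 30]
  [5, -7, -43, 40, -12, 43, -1] -> [43, 40, 5, -1, -7, -12, -43] -> [43, 40]
  [-21, -47, -32, -37, -7, 26] -> [26, -7, -21, -32, -37, -47] -> [26]
  [31, 1, 18, -45] -> [31, 18, 1, -45] -> [31, 18]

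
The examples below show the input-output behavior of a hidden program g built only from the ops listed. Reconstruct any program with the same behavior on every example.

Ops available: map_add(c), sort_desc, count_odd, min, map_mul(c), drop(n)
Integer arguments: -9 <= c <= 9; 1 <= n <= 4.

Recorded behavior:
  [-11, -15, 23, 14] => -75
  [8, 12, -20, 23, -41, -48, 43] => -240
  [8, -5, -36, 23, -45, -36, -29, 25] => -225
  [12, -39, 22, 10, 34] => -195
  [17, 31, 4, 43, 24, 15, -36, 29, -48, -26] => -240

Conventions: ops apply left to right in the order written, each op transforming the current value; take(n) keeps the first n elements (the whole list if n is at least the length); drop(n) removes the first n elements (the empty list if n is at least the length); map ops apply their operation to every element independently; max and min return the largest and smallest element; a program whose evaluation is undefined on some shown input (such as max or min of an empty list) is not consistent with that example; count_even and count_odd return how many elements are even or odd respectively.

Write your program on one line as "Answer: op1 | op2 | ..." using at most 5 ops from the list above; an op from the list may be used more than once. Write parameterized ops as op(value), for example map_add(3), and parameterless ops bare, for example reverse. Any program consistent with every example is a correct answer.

map_mul(5) | drop(1) | sort_desc | min

Check, running the answer program on each example:
  [-11, -15, 23, 14] -> [-55, -75, 115, 70] -> [-75, 115, 70] -> [115, 70, -75] -> -75
  [8, 12, -20, 23, -41, -48, 43] -> [40, 60, -100, 115, -205, -240, 215] -> [60, -100, 115, -205, -240, 215] -> [215, 115, 60, -100, -205, -240] -> -240
  [8, -5, -36, 23, -45, -36, -29, 25] -> [40, -25, -180, 115, -225, -180, -145, 125] -> [-25, -180, 115, -225, -180, -145, 125] -> [125, 115, -25, -145, -180, -180, -225] -> -225
  [12, -39, 22, 10, 34] -> [60, -195, 110, 50, 170] -> [-195, 110, 50, 170] -> [170, 110, 50, -195] -> -195
  [17, 31, 4, 43, 24, 15, -36, 29, -48, -26] -> [85, 155, 20, 215, 120, 75, -180, 145, -240, -130] -> [155, 20, 215, 120, 75, -180, 145, -240, -130] -> [215, 155, 145, 120, 75, 20, -130, -180, -240] -> -240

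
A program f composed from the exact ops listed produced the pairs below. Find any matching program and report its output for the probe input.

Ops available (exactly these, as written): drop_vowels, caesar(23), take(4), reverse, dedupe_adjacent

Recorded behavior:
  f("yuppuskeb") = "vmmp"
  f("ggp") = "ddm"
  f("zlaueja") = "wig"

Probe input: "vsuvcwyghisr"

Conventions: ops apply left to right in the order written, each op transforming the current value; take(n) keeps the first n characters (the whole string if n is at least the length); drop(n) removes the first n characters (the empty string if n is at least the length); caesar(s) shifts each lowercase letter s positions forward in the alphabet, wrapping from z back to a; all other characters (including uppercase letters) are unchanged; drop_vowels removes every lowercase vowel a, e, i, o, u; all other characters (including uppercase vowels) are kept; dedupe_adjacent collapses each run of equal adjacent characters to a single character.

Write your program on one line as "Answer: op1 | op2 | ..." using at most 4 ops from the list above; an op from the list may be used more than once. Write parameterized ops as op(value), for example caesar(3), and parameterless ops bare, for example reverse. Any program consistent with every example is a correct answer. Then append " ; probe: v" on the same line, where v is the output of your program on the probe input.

drop_vowels | take(4) | caesar(23) ; probe: "spsz"

Check, running the answer program on each example:
  "yuppuskeb" -> "yppskb" -> "ypps" -> "vmmp"
  "ggp" -> "ggp" -> "ggp" -> "ddm"
  "zlaueja" -> "zlj" -> "zlj" -> "wig"
  probe: "vsuvcwyghisr" -> "vsvcwyghsr" -> "vsvc" -> "spsz"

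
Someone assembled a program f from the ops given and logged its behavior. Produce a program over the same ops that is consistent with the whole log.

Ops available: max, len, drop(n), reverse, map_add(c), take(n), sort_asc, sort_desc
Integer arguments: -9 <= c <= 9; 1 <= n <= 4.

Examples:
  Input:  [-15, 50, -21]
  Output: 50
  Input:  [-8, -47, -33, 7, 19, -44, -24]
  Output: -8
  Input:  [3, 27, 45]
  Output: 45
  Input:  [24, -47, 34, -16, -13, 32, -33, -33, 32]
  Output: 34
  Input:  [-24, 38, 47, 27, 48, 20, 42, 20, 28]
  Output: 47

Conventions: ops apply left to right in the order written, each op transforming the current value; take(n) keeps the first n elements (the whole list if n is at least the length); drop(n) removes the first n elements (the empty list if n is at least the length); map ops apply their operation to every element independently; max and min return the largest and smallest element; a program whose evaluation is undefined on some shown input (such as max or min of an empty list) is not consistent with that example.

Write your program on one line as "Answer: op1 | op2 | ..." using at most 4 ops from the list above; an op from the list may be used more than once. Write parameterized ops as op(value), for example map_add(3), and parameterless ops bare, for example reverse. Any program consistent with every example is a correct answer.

take(3) | sort_asc | max

Check, running the answer program on each example:
  [-15, 50, -21] -> [-15, 50, -21] -> [-21, -15, 50] -> 50
  [-8, -47, -33, 7, 19, -44, -24] -> [-8, -47, -33] -> [-47, -33, -8] -> -8
  [3, 27, 45] -> [3, 27, 45] -> [3, 27, 45] -> 45
  [24, -47, 34, -16, -13, 32, -33, -33, 32] -> [24, -47, 34] -> [-47, 24, 34] -> 34
  [-24, 38, 47, 27, 48, 20, 42, 20, 28] -> [-24, 38, 47] -> [-24, 38, 47] -> 47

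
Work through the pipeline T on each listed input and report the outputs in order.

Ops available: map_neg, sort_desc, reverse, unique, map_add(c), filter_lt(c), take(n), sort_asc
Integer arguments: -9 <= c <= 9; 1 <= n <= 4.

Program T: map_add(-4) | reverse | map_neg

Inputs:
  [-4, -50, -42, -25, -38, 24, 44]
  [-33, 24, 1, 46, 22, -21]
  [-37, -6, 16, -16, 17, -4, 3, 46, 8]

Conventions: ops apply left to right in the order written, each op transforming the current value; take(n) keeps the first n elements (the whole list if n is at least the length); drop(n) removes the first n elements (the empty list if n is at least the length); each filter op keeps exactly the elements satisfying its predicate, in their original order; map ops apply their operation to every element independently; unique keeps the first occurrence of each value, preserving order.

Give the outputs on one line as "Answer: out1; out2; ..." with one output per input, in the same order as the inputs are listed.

Execution, op by op:
  [-4, -50, -42, -25, -38, 24, 44] -> [-8, -54, -46, -29, -42, 20, 40] -> [40, 20, -42, -29, -46, -54, -8] -> [-40, -20, 42, 29, 46, 54, 8]
  [-33, 24, 1, 46, 22, -21] -> [-37, 20, -3, 42, 18, -25] -> [-25, 18, 42, -3, 20, -37] -> [25, -18, -42, 3, -20, 37]
  [-37, -6, 16, -16, 17, -4, 3, 46, 8] -> [-41, -10, 12, -20, 13, -8, -1, 42, 4] -> [4, 42, -1, -8, 13, -20, 12, -10, -41] -> [-4, -42, 1, 8, -13, 20, -12, 10, 41]

[-40, -20, 42, 29, 46, 54, 8]; [25, -18, -42, 3, -20, 37]; [-4, -42, 1, 8, -13, 20, -12, 10, 41]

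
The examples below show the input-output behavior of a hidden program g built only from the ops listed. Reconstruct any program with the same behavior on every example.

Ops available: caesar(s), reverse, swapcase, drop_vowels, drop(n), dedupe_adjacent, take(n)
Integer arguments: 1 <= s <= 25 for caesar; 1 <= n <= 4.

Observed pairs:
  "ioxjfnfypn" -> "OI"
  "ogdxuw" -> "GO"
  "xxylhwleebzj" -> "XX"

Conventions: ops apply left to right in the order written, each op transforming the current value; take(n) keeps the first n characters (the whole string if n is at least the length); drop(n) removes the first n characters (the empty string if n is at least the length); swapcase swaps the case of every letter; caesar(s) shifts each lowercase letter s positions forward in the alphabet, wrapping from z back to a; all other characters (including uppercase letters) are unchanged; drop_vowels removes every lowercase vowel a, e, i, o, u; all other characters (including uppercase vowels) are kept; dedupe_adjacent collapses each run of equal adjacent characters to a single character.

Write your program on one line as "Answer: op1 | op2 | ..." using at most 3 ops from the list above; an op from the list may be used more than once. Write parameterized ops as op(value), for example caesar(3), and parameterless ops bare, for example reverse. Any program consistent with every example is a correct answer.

take(2) | swapcase | reverse

Check, running the answer program on each example:
  "ioxjfnfypn" -> "io" -> "IO" -> "OI"
  "ogdxuw" -> "og" -> "OG" -> "GO"
  "xxylhwleebzj" -> "xx" -> "XX" -> "XX"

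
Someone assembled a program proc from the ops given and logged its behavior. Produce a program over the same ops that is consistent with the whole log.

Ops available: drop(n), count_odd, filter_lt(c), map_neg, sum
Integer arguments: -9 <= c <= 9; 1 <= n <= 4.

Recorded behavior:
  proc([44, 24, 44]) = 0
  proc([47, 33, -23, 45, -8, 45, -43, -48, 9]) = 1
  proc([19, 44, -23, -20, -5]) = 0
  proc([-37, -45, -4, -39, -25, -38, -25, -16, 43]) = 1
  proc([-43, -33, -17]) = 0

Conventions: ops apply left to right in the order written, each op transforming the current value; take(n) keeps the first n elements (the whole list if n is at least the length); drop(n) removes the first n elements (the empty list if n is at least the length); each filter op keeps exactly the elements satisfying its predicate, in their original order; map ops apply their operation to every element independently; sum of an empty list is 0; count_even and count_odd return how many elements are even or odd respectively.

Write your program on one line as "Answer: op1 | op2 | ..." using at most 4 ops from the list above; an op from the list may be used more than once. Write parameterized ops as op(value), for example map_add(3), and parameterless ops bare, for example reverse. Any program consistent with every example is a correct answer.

drop(4) | drop(4) | count_odd

Check, running the answer program on each example:
  [44, 24, 44] -> [] -> [] -> 0
  [47, 33, -23, 45, -8, 45, -43, -48, 9] -> [-8, 45, -43, -48, 9] -> [9] -> 1
  [19, 44, -23, -20, -5] -> [-5] -> [] -> 0
  [-37, -45, -4, -39, -25, -38, -25, -16, 43] -> [-25, -38, -25, -16, 43] -> [43] -> 1
  [-43, -33, -17] -> [] -> [] -> 0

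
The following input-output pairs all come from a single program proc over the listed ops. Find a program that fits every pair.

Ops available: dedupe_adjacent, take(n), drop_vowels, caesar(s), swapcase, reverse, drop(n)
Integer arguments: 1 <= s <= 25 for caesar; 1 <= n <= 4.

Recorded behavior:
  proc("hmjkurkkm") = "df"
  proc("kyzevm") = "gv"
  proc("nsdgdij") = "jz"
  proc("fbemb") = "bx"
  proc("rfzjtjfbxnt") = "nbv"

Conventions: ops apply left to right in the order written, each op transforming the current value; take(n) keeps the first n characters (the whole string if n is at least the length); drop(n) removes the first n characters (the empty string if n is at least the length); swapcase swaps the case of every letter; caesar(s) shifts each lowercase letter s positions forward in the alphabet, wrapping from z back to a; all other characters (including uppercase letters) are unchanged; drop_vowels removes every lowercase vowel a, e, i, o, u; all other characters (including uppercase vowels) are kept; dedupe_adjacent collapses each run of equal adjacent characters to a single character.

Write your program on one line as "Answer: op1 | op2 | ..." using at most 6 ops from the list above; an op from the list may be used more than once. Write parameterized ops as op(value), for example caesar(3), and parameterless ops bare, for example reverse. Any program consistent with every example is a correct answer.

caesar(4) | caesar(7) | caesar(3) | caesar(8) | take(3) | drop_vowels

Check, running the answer program on each example:
  "hmjkurkkm" -> "lqnoyvooq" -> "sxuvfcvvx" -> "vaxyifyya" -> "difgqnggi" -> "dif" -> "df"
  "kyzevm" -> "ocdizq" -> "vjkpgx" -> "ymnsja" -> "guvari" -> "guv" -> "gv"
  "nsdgdij" -> "rwhkhmn" -> "ydorotu" -> "bgrurwx" -> "jozczef" -> "joz" -> "jz"
  "fbemb" -> "jfiqf" -> "qmpxm" -> "tpsap" -> "bxaix" -> "bxa" -> "bx"
  "rfzjtjfbxnt" -> "vjdnxnjfbrx" -> "cqkueuqmiye" -> "ftnxhxtplbh" -> "nbvfpfbxtjp" -> "nbv" -> "nbv"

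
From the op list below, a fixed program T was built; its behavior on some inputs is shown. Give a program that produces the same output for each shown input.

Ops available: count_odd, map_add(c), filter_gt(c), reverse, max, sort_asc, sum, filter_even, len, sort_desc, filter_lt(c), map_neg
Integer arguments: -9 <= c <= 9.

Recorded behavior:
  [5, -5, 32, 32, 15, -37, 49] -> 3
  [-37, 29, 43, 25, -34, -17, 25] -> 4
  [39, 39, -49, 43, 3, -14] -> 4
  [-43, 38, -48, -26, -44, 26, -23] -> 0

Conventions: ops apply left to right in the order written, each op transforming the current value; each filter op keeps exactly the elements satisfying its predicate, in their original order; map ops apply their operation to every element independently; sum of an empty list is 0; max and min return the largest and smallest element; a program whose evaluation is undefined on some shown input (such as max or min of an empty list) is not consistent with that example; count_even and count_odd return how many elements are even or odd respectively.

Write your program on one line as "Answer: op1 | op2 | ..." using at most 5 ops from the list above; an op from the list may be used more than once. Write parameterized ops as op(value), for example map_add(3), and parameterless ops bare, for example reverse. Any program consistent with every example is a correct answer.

filter_gt(-2) | sort_asc | reverse | count_odd

Check, running the answer program on each example:
  [5, -5, 32, 32, 15, -37, 49] -> [5, 32, 32, 15, 49] -> [5, 15, 32, 32, 49] -> [49, 32, 32, 15, 5] -> 3
  [-37, 29, 43, 25, -34, -17, 25] -> [29, 43, 25, 25] -> [25, 25, 29, 43] -> [43, 29, 25, 25] -> 4
  [39, 39, -49, 43, 3, -14] -> [39, 39, 43, 3] -> [3, 39, 39, 43] -> [43, 39, 39, 3] -> 4
  [-43, 38, -48, -26, -44, 26, -23] -> [38, 26] -> [26, 38] -> [38, 26] -> 0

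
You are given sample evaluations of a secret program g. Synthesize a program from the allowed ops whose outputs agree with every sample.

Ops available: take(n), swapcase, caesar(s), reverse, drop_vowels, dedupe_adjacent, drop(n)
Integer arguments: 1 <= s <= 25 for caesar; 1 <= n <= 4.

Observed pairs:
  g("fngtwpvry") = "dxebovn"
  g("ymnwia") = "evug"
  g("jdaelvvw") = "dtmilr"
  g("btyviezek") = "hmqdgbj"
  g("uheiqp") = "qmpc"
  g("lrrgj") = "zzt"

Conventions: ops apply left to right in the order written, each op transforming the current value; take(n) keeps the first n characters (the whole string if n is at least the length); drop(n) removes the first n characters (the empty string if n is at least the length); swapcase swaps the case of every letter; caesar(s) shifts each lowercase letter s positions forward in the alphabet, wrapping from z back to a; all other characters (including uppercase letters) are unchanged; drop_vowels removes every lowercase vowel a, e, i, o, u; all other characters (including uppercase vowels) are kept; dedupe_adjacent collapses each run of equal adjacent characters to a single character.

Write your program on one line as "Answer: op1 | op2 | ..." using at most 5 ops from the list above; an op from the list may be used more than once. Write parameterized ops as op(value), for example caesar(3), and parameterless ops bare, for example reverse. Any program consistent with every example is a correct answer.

caesar(11) | caesar(23) | reverse | drop(2)

Check, running the answer program on each example:
  "fngtwpvry" -> "qyrehagcj" -> "nvobexdzg" -> "gzdxebovn" -> "dxebovn"
  "ymnwia" -> "jxyhtl" -> "guveqi" -> "iqevug" -> "evug"
  "jdaelvvw" -> "uolpwggh" -> "rlimtdde" -> "eddtmilr" -> "dtmilr"
  "btyviezek" -> "mejgtpkpv" -> "jbgdqmhms" -> "smhmqdgbj" -> "hmqdgbj"
  "uheiqp" -> "fsptba" -> "cpmqyx" -> "xyqmpc" -> "qmpc"
  "lrrgj" -> "wccru" -> "tzzor" -> "rozzt" -> "zzt"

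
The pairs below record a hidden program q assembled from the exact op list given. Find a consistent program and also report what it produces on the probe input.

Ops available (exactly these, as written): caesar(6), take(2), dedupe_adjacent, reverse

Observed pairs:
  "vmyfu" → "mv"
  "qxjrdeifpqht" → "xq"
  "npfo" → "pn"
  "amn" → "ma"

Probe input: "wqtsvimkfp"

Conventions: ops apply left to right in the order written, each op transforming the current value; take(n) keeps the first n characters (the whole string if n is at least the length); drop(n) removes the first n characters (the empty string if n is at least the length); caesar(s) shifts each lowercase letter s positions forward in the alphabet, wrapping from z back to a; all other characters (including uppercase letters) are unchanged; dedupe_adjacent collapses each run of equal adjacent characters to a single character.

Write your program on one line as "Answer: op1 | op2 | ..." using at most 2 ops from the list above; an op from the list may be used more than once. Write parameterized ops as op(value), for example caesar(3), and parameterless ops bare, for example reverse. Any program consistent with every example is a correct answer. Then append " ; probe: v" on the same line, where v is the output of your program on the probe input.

take(2) | reverse ; probe: "qw"

Check, running the answer program on each example:
  "vmyfu" -> "vm" -> "mv"
  "qxjrdeifpqht" -> "qx" -> "xq"
  "npfo" -> "np" -> "pn"
  "amn" -> "am" -> "ma"
  probe: "wqtsvimkfp" -> "wq" -> "qw"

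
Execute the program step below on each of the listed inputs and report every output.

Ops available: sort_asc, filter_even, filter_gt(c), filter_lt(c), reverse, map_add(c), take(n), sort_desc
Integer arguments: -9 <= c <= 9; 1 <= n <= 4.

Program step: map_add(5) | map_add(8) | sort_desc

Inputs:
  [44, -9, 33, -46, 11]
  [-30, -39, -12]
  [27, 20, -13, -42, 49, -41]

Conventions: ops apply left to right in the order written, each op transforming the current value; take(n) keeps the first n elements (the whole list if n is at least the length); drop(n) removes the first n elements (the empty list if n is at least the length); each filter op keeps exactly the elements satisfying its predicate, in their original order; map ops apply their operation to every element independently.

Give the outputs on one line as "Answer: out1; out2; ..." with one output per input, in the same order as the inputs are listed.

[57, 46, 24, 4, -33]; [1, -17, -26]; [62, 40, 33, 0, -28, -29]

Execution, op by op:
  [44, -9, 33, -46, 11] -> [49, -4, 38, -41, 16] -> [57, 4, 46, -33, 24] -> [57, 46, 24, 4, -33]
  [-30, -39, -12] -> [-25, -34, -7] -> [-17, -26, 1] -> [1, -17, -26]
  [27, 20, -13, -42, 49, -41] -> [32, 25, -8, -37, 54, -36] -> [40, 33, 0, -29, 62, -28] -> [62, 40, 33, 0, -28, -29]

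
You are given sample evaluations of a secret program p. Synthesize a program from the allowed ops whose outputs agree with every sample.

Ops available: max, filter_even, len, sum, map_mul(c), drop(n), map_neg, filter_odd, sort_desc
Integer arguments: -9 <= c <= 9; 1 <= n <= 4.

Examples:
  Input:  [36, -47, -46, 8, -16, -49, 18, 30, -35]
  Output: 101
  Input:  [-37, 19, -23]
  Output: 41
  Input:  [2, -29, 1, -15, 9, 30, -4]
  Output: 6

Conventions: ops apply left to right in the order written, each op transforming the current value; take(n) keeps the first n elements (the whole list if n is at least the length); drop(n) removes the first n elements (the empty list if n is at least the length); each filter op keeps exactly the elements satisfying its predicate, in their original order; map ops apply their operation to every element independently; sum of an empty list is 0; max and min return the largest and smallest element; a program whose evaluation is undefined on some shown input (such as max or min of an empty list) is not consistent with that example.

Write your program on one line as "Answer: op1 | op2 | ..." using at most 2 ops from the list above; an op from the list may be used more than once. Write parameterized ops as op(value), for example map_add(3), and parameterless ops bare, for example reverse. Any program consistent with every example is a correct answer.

map_neg | sum

Check, running the answer program on each example:
  [36, -47, -46, 8, -16, -49, 18, 30, -35] -> [-36, 47, 46, -8, 16, 49, -18, -30, 35] -> 101
  [-37, 19, -23] -> [37, -19, 23] -> 41
  [2, -29, 1, -15, 9, 30, -4] -> [-2, 29, -1, 15, -9, -30, 4] -> 6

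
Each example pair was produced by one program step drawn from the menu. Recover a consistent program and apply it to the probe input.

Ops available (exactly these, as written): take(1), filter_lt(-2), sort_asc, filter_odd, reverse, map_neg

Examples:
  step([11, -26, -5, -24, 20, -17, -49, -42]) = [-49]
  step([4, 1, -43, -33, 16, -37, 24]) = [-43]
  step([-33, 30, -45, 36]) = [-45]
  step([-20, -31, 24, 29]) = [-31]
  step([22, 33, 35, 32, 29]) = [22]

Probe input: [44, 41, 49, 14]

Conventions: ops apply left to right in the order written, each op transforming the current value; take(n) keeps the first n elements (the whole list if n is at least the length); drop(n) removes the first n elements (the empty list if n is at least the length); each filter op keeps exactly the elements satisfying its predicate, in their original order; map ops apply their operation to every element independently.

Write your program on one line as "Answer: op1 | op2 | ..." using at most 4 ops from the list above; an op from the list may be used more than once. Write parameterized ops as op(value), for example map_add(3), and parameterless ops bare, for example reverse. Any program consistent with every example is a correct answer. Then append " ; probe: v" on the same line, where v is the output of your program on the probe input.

reverse | sort_asc | take(1) ; probe: [14]

Check, running the answer program on each example:
  [11, -26, -5, -24, 20, -17, -49, -42] -> [-42, -49, -17, 20, -24, -5, -26, 11] -> [-49, -42, -26, -24, -17, -5, 11, 20] -> [-49]
  [4, 1, -43, -33, 16, -37, 24] -> [24, -37, 16, -33, -43, 1, 4] -> [-43, -37, -33, 1, 4, 16, 24] -> [-43]
  [-33, 30, -45, 36] -> [36, -45, 30, -33] -> [-45, -33, 30, 36] -> [-45]
  [-20, -31, 24, 29] -> [29, 24, -31, -20] -> [-31, -20, 24, 29] -> [-31]
  [22, 33, 35, 32, 29] -> [29, 32, 35, 33, 22] -> [22, 29, 32, 33, 35] -> [22]
  probe: [44, 41, 49, 14] -> [14, 49, 41, 44] -> [14, 41, 44, 49] -> [14]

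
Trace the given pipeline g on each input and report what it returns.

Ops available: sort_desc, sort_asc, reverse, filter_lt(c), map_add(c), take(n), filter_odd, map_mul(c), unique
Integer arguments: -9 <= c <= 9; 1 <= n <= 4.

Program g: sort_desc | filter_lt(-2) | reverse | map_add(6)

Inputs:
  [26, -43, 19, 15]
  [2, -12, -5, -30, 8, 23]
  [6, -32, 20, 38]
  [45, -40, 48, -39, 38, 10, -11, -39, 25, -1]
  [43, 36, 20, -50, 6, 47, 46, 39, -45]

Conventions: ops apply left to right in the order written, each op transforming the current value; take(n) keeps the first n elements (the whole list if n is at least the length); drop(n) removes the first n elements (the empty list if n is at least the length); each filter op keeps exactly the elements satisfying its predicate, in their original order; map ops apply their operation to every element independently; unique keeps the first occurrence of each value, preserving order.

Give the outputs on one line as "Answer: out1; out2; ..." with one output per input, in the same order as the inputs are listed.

[-37]; [-24, -6, 1]; [-26]; [-34, -33, -33, -5]; [-44, -39]

Execution, op by op:
  [26, -43, 19, 15] -> [26, 19, 15, -43] -> [-43] -> [-43] -> [-37]
  [2, -12, -5, -30, 8, 23] -> [23, 8, 2, -5, -12, -30] -> [-5, -12, -30] -> [-30, -12, -5] -> [-24, -6, 1]
  [6, -32, 20, 38] -> [38, 20, 6, -32] -> [-32] -> [-32] -> [-26]
  [45, -40, 48, -39, 38, 10, -11, -39, 25, -1] -> [48, 45, 38, 25, 10, -1, -11, -39, -39, -40] -> [-11, -39, -39, -40] -> [-40, -39, -39, -11] -> [-34, -33, -33, -5]
  [43, 36, 20, -50, 6, 47, 46, 39, -45] -> [47, 46, 43, 39, 36, 20, 6, -45, -50] -> [-45, -50] -> [-50, -45] -> [-44, -39]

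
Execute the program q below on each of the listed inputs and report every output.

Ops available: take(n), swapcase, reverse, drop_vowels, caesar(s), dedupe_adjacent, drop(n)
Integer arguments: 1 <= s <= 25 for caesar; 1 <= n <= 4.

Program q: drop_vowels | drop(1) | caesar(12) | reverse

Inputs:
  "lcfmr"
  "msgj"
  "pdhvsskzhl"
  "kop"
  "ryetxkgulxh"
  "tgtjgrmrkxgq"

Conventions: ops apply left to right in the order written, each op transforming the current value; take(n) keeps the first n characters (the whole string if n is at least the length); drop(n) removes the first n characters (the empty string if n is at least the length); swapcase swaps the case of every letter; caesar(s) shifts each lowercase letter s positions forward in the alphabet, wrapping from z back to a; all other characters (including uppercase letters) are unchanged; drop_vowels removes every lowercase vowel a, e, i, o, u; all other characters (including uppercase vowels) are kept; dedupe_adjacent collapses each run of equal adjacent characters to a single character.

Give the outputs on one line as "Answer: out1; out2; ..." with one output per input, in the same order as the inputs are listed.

"dyro"; "vse"; "xtlweehtp"; "b"; "tjxswjfk"; "csjwdydsvfs"

Execution, op by op:
  "lcfmr" -> "lcfmr" -> "cfmr" -> "oryd" -> "dyro"
  "msgj" -> "msgj" -> "sgj" -> "esv" -> "vse"
  "pdhvsskzhl" -> "pdhvsskzhl" -> "dhvsskzhl" -> "ptheewltx" -> "xtlweehtp"
  "kop" -> "kp" -> "p" -> "b" -> "b"
  "ryetxkgulxh" -> "rytxkglxh" -> "ytxkglxh" -> "kfjwsxjt" -> "tjxswjfk"
  "tgtjgrmrkxgq" -> "tgtjgrmrkxgq" -> "gtjgrmrkxgq" -> "sfvsdydwjsc" -> "csjwdydsvfs"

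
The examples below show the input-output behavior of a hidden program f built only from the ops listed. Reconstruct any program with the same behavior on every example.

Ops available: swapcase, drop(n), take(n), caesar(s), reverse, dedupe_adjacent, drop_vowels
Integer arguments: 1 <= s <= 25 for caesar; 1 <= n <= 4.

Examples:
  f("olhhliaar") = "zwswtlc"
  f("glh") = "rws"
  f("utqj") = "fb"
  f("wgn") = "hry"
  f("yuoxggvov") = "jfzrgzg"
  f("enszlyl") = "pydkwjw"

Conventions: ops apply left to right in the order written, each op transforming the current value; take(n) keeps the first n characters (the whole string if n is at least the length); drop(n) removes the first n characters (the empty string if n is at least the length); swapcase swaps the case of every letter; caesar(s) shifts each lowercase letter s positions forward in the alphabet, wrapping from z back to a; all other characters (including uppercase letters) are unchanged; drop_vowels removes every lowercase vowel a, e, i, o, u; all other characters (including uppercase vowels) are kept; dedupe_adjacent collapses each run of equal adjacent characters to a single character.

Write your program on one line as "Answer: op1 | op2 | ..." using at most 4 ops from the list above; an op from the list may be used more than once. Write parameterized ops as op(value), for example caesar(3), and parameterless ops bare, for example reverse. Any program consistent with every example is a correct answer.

caesar(11) | dedupe_adjacent | drop_vowels

Check, running the answer program on each example:
  "olhhliaar" -> "zwsswtllc" -> "zwswtlc" -> "zwswtlc"
  "glh" -> "rws" -> "rws" -> "rws"
  "utqj" -> "febu" -> "febu" -> "fb"
  "wgn" -> "hry" -> "hry" -> "hry"
  "yuoxggvov" -> "jfzirrgzg" -> "jfzirgzg" -> "jfzrgzg"
  "enszlyl" -> "pydkwjw" -> "pydkwjw" -> "pydkwjw"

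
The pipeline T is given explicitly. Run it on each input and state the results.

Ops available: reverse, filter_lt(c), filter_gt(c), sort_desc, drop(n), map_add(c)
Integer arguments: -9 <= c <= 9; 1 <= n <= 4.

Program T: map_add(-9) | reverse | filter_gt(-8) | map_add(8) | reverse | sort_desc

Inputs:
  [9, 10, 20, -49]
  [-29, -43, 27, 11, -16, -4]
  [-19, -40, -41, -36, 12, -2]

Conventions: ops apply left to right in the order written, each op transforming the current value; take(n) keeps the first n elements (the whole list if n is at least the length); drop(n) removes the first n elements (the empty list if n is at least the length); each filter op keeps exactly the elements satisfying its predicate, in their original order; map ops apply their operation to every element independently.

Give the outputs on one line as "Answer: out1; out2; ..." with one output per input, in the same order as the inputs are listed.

[19, 9, 8]; [26, 10]; [11]

Execution, op by op:
  [9, 10, 20, -49] -> [0, 1, 11, -58] -> [-58, 11, 1, 0] -> [11, 1, 0] -> [19, 9, 8] -> [8, 9, 19] -> [19, 9, 8]
  [-29, -43, 27, 11, -16, -4] -> [-38, -52, 18, 2, -25, -13] -> [-13, -25, 2, 18, -52, -38] -> [2, 18] -> [10, 26] -> [26, 10] -> [26, 10]
  [-19, -40, -41, -36, 12, -2] -> [-28, -49, -50, -45, 3, -11] -> [-11, 3, -45, -50, -49, -28] -> [3] -> [11] -> [11] -> [11]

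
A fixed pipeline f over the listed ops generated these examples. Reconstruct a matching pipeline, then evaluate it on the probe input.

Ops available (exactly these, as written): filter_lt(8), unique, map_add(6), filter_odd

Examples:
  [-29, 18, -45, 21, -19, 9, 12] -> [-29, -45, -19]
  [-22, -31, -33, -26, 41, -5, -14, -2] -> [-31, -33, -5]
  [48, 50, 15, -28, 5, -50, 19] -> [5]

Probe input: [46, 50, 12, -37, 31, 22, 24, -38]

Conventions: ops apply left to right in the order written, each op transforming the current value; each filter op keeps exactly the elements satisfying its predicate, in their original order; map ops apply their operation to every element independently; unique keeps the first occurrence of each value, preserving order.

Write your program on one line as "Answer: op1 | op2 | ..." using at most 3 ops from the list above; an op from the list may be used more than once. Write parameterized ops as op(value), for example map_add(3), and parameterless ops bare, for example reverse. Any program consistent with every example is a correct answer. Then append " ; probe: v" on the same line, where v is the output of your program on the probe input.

filter_lt(8) | filter_odd ; probe: [-37]

Check, running the answer program on each example:
  [-29, 18, -45, 21, -19, 9, 12] -> [-29, -45, -19] -> [-29, -45, -19]
  [-22, -31, -33, -26, 41, -5, -14, -2] -> [-22, -31, -33, -26, -5, -14, -2] -> [-31, -33, -5]
  [48, 50, 15, -28, 5, -50, 19] -> [-28, 5, -50] -> [5]
  probe: [46, 50, 12, -37, 31, 22, 24, -38] -> [-37, -38] -> [-37]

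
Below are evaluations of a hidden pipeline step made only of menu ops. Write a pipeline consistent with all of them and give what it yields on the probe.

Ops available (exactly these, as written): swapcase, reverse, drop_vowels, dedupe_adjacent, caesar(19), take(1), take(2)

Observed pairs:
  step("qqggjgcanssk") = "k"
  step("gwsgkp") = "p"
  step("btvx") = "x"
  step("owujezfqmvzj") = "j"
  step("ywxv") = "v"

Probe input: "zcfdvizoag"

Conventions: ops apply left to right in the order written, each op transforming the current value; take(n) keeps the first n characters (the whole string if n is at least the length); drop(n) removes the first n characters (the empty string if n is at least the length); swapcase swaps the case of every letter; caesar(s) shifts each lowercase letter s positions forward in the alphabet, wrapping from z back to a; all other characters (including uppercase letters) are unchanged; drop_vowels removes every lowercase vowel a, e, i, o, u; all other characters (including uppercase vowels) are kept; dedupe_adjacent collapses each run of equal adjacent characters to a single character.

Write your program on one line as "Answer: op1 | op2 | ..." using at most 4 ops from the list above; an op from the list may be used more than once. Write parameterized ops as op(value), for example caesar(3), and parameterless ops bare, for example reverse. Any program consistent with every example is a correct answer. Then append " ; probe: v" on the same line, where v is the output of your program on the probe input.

drop_vowels | reverse | take(1) ; probe: "g"

Check, running the answer program on each example:
  "qqggjgcanssk" -> "qqggjgcnssk" -> "kssncgjggqq" -> "k"
  "gwsgkp" -> "gwsgkp" -> "pkgswg" -> "p"
  "btvx" -> "btvx" -> "xvtb" -> "x"
  "owujezfqmvzj" -> "wjzfqmvzj" -> "jzvmqfzjw" -> "j"
  "ywxv" -> "ywxv" -> "vxwy" -> "v"
  probe: "zcfdvizoag" -> "zcfdvzg" -> "gzvdfcz" -> "g"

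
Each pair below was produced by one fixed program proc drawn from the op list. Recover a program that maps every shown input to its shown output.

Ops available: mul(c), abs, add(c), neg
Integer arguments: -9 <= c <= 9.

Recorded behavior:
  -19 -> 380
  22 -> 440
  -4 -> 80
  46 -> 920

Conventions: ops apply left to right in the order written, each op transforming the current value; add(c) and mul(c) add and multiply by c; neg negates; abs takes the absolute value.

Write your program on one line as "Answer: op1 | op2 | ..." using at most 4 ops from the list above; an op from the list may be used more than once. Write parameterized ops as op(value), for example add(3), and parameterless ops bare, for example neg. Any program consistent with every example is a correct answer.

mul(-4) | neg | mul(-5) | abs

Check, running the answer program on each example:
  -19 -> 76 -> -76 -> 380 -> 380
  22 -> -88 -> 88 -> -440 -> 440
  -4 -> 16 -> -16 -> 80 -> 80
  46 -> -184 -> 184 -> -920 -> 920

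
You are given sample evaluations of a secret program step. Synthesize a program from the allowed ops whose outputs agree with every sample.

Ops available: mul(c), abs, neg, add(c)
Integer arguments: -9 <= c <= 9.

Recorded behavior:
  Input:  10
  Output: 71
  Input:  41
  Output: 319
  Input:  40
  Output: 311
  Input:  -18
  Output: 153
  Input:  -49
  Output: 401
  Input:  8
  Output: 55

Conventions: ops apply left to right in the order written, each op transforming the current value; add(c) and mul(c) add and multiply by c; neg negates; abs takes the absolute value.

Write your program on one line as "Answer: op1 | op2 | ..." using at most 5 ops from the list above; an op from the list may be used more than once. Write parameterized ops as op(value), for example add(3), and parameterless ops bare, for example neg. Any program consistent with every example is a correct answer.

mul(8) | add(-3) | add(-6) | abs

Check, running the answer program on each example:
  10 -> 80 -> 77 -> 71 -> 71
  41 -> 328 -> 325 -> 319 -> 319
  40 -> 320 -> 317 -> 311 -> 311
  -18 -> -144 -> -147 -> -153 -> 153
  -49 -> -392 -> -395 -> -401 -> 401
  8 -> 64 -> 61 -> 55 -> 55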